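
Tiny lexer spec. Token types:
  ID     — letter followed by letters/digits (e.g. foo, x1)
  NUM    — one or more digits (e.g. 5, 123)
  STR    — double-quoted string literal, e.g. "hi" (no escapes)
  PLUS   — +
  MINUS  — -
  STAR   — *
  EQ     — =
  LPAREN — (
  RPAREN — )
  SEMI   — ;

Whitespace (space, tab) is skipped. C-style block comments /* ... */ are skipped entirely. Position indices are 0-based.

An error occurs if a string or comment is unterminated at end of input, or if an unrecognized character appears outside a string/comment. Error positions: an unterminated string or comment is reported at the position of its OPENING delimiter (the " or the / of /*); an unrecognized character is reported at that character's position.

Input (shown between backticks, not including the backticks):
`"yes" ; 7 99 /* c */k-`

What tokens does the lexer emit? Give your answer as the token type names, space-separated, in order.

pos=0: enter STRING mode
pos=0: emit STR "yes" (now at pos=5)
pos=6: emit SEMI ';'
pos=8: emit NUM '7' (now at pos=9)
pos=10: emit NUM '99' (now at pos=12)
pos=13: enter COMMENT mode (saw '/*')
exit COMMENT mode (now at pos=20)
pos=20: emit ID 'k' (now at pos=21)
pos=21: emit MINUS '-'
DONE. 6 tokens: [STR, SEMI, NUM, NUM, ID, MINUS]

Answer: STR SEMI NUM NUM ID MINUS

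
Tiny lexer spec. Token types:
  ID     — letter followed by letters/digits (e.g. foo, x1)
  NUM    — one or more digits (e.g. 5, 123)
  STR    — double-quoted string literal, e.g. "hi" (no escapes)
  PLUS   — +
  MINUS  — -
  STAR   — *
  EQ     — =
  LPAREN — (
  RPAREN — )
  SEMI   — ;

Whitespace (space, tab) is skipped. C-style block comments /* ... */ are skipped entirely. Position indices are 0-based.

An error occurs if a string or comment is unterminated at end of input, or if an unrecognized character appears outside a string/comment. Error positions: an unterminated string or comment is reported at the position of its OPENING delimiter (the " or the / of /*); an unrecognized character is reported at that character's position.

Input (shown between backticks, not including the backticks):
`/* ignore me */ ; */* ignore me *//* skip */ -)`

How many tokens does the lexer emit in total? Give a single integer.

pos=0: enter COMMENT mode (saw '/*')
exit COMMENT mode (now at pos=15)
pos=16: emit SEMI ';'
pos=18: emit STAR '*'
pos=19: enter COMMENT mode (saw '/*')
exit COMMENT mode (now at pos=34)
pos=34: enter COMMENT mode (saw '/*')
exit COMMENT mode (now at pos=44)
pos=45: emit MINUS '-'
pos=46: emit RPAREN ')'
DONE. 4 tokens: [SEMI, STAR, MINUS, RPAREN]

Answer: 4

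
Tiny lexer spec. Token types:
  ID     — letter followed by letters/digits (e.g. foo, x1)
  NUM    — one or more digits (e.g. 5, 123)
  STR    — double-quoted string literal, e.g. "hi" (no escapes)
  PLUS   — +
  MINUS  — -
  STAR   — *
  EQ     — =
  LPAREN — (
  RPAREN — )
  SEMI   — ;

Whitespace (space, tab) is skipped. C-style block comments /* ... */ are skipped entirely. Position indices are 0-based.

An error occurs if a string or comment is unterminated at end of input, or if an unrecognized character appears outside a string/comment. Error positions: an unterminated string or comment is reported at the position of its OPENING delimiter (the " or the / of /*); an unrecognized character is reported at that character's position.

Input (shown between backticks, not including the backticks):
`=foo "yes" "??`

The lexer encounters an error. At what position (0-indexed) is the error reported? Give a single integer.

Answer: 11

Derivation:
pos=0: emit EQ '='
pos=1: emit ID 'foo' (now at pos=4)
pos=5: enter STRING mode
pos=5: emit STR "yes" (now at pos=10)
pos=11: enter STRING mode
pos=11: ERROR — unterminated string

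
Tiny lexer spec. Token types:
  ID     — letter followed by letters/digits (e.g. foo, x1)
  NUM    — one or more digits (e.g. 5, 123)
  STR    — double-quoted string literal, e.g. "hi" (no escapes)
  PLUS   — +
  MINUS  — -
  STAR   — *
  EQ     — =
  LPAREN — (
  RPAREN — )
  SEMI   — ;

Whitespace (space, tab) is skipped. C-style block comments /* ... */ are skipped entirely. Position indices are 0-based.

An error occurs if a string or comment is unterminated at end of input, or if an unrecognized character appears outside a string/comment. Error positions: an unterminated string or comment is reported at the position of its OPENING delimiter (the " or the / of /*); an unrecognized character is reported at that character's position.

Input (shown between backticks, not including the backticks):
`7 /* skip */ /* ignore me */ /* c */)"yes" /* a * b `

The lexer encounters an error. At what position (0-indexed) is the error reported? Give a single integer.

Answer: 43

Derivation:
pos=0: emit NUM '7' (now at pos=1)
pos=2: enter COMMENT mode (saw '/*')
exit COMMENT mode (now at pos=12)
pos=13: enter COMMENT mode (saw '/*')
exit COMMENT mode (now at pos=28)
pos=29: enter COMMENT mode (saw '/*')
exit COMMENT mode (now at pos=36)
pos=36: emit RPAREN ')'
pos=37: enter STRING mode
pos=37: emit STR "yes" (now at pos=42)
pos=43: enter COMMENT mode (saw '/*')
pos=43: ERROR — unterminated comment (reached EOF)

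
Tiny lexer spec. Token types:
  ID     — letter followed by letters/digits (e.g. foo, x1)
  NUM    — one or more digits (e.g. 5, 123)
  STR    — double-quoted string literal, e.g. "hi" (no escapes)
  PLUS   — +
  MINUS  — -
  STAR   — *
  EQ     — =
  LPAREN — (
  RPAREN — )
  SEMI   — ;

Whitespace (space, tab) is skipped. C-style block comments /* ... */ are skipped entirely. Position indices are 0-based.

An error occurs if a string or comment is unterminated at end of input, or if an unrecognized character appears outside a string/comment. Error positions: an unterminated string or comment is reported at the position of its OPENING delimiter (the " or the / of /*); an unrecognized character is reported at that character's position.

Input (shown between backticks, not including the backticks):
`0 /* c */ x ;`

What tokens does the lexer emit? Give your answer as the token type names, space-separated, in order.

pos=0: emit NUM '0' (now at pos=1)
pos=2: enter COMMENT mode (saw '/*')
exit COMMENT mode (now at pos=9)
pos=10: emit ID 'x' (now at pos=11)
pos=12: emit SEMI ';'
DONE. 3 tokens: [NUM, ID, SEMI]

Answer: NUM ID SEMI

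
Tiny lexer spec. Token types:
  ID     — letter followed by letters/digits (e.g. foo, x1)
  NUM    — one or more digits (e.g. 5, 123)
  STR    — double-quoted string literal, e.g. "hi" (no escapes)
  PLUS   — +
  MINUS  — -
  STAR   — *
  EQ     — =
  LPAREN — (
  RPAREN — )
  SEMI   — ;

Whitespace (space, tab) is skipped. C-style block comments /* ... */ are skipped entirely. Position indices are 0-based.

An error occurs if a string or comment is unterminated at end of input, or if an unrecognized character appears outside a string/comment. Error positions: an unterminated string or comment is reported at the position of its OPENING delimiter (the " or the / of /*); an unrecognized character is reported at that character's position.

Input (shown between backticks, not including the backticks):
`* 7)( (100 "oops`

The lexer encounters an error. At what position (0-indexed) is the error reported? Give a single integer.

Answer: 11

Derivation:
pos=0: emit STAR '*'
pos=2: emit NUM '7' (now at pos=3)
pos=3: emit RPAREN ')'
pos=4: emit LPAREN '('
pos=6: emit LPAREN '('
pos=7: emit NUM '100' (now at pos=10)
pos=11: enter STRING mode
pos=11: ERROR — unterminated string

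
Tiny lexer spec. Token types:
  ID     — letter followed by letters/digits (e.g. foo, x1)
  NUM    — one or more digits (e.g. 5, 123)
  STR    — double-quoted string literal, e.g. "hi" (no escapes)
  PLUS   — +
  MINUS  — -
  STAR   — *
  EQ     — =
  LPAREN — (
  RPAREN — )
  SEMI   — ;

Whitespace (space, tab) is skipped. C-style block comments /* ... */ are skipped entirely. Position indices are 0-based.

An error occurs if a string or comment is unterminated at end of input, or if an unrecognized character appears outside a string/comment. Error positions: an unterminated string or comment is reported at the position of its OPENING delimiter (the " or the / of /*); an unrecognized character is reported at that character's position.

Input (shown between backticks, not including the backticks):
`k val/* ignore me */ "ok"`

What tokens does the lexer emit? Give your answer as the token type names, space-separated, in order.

Answer: ID ID STR

Derivation:
pos=0: emit ID 'k' (now at pos=1)
pos=2: emit ID 'val' (now at pos=5)
pos=5: enter COMMENT mode (saw '/*')
exit COMMENT mode (now at pos=20)
pos=21: enter STRING mode
pos=21: emit STR "ok" (now at pos=25)
DONE. 3 tokens: [ID, ID, STR]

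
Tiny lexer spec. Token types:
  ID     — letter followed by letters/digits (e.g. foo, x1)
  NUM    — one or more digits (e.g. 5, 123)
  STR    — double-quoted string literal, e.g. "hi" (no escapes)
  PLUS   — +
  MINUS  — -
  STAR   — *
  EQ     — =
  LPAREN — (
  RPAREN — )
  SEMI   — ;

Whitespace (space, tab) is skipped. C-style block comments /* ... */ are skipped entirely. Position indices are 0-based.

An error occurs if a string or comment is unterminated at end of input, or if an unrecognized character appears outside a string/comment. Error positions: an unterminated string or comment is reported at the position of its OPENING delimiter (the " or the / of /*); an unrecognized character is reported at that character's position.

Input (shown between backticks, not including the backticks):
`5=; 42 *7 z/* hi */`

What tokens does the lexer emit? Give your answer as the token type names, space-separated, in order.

Answer: NUM EQ SEMI NUM STAR NUM ID

Derivation:
pos=0: emit NUM '5' (now at pos=1)
pos=1: emit EQ '='
pos=2: emit SEMI ';'
pos=4: emit NUM '42' (now at pos=6)
pos=7: emit STAR '*'
pos=8: emit NUM '7' (now at pos=9)
pos=10: emit ID 'z' (now at pos=11)
pos=11: enter COMMENT mode (saw '/*')
exit COMMENT mode (now at pos=19)
DONE. 7 tokens: [NUM, EQ, SEMI, NUM, STAR, NUM, ID]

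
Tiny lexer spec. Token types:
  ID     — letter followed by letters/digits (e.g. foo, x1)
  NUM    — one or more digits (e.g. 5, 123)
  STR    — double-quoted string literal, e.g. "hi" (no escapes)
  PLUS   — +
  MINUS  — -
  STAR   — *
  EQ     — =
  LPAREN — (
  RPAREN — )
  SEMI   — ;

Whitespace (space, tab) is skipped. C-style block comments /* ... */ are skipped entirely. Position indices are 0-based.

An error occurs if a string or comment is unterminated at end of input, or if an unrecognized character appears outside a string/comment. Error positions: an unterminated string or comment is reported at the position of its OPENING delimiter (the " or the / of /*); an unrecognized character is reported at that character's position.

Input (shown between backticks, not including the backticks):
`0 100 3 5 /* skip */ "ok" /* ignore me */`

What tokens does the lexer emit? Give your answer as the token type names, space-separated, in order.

pos=0: emit NUM '0' (now at pos=1)
pos=2: emit NUM '100' (now at pos=5)
pos=6: emit NUM '3' (now at pos=7)
pos=8: emit NUM '5' (now at pos=9)
pos=10: enter COMMENT mode (saw '/*')
exit COMMENT mode (now at pos=20)
pos=21: enter STRING mode
pos=21: emit STR "ok" (now at pos=25)
pos=26: enter COMMENT mode (saw '/*')
exit COMMENT mode (now at pos=41)
DONE. 5 tokens: [NUM, NUM, NUM, NUM, STR]

Answer: NUM NUM NUM NUM STR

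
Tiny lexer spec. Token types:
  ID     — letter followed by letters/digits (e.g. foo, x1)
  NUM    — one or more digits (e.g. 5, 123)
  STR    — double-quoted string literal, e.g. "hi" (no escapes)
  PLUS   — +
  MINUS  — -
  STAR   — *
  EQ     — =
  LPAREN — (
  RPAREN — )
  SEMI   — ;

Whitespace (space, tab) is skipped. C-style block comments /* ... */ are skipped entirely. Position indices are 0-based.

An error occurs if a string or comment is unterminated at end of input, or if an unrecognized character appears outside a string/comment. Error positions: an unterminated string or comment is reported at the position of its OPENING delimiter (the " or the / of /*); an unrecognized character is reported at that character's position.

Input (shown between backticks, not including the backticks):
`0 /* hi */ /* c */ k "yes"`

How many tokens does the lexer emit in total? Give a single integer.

pos=0: emit NUM '0' (now at pos=1)
pos=2: enter COMMENT mode (saw '/*')
exit COMMENT mode (now at pos=10)
pos=11: enter COMMENT mode (saw '/*')
exit COMMENT mode (now at pos=18)
pos=19: emit ID 'k' (now at pos=20)
pos=21: enter STRING mode
pos=21: emit STR "yes" (now at pos=26)
DONE. 3 tokens: [NUM, ID, STR]

Answer: 3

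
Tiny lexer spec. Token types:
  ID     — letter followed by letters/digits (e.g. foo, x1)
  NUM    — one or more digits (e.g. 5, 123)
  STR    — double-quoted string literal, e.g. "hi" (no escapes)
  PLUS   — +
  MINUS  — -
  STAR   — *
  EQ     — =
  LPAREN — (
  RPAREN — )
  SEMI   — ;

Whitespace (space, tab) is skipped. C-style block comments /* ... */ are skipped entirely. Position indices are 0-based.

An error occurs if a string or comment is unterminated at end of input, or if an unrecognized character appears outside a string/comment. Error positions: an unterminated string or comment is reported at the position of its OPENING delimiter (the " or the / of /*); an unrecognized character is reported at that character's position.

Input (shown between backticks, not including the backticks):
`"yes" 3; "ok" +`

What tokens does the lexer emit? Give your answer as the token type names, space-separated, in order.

pos=0: enter STRING mode
pos=0: emit STR "yes" (now at pos=5)
pos=6: emit NUM '3' (now at pos=7)
pos=7: emit SEMI ';'
pos=9: enter STRING mode
pos=9: emit STR "ok" (now at pos=13)
pos=14: emit PLUS '+'
DONE. 5 tokens: [STR, NUM, SEMI, STR, PLUS]

Answer: STR NUM SEMI STR PLUS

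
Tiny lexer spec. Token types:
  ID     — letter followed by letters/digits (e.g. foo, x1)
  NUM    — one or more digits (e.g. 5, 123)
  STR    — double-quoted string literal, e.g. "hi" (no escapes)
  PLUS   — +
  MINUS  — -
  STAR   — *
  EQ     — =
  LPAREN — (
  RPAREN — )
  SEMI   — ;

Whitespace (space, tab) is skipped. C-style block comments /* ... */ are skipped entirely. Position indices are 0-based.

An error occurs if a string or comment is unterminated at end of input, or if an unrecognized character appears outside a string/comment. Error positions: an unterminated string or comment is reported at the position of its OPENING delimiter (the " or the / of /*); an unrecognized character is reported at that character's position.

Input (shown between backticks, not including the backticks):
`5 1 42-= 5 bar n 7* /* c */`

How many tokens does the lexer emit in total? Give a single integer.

Answer: 10

Derivation:
pos=0: emit NUM '5' (now at pos=1)
pos=2: emit NUM '1' (now at pos=3)
pos=4: emit NUM '42' (now at pos=6)
pos=6: emit MINUS '-'
pos=7: emit EQ '='
pos=9: emit NUM '5' (now at pos=10)
pos=11: emit ID 'bar' (now at pos=14)
pos=15: emit ID 'n' (now at pos=16)
pos=17: emit NUM '7' (now at pos=18)
pos=18: emit STAR '*'
pos=20: enter COMMENT mode (saw '/*')
exit COMMENT mode (now at pos=27)
DONE. 10 tokens: [NUM, NUM, NUM, MINUS, EQ, NUM, ID, ID, NUM, STAR]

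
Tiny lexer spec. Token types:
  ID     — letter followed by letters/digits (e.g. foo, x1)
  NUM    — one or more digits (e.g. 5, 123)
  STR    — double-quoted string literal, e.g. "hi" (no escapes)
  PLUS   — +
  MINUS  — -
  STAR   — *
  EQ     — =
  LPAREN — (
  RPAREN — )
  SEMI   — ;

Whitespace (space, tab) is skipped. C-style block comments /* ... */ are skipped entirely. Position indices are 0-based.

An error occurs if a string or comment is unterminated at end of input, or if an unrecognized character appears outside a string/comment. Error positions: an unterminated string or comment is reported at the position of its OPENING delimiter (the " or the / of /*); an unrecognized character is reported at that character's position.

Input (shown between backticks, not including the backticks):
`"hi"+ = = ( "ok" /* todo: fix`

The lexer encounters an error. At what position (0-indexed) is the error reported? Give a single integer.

Answer: 17

Derivation:
pos=0: enter STRING mode
pos=0: emit STR "hi" (now at pos=4)
pos=4: emit PLUS '+'
pos=6: emit EQ '='
pos=8: emit EQ '='
pos=10: emit LPAREN '('
pos=12: enter STRING mode
pos=12: emit STR "ok" (now at pos=16)
pos=17: enter COMMENT mode (saw '/*')
pos=17: ERROR — unterminated comment (reached EOF)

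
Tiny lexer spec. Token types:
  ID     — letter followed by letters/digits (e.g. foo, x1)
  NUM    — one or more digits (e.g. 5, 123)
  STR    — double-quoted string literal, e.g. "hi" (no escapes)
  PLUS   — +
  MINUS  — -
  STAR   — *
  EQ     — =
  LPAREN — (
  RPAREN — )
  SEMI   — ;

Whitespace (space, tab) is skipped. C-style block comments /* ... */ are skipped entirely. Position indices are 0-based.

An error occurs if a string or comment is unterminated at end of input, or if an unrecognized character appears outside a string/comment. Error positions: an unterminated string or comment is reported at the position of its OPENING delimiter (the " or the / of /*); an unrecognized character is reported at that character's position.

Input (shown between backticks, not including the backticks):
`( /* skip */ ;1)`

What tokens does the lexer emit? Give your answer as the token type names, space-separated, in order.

pos=0: emit LPAREN '('
pos=2: enter COMMENT mode (saw '/*')
exit COMMENT mode (now at pos=12)
pos=13: emit SEMI ';'
pos=14: emit NUM '1' (now at pos=15)
pos=15: emit RPAREN ')'
DONE. 4 tokens: [LPAREN, SEMI, NUM, RPAREN]

Answer: LPAREN SEMI NUM RPAREN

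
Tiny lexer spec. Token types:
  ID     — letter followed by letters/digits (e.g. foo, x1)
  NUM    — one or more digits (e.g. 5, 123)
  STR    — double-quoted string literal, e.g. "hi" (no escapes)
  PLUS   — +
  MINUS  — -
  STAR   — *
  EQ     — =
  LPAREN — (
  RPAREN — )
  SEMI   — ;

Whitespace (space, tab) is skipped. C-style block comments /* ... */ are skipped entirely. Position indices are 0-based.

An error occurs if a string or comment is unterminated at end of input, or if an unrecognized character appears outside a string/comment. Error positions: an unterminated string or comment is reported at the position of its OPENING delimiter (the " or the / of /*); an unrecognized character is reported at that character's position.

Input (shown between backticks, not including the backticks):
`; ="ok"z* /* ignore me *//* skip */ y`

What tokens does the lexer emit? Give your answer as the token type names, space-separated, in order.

pos=0: emit SEMI ';'
pos=2: emit EQ '='
pos=3: enter STRING mode
pos=3: emit STR "ok" (now at pos=7)
pos=7: emit ID 'z' (now at pos=8)
pos=8: emit STAR '*'
pos=10: enter COMMENT mode (saw '/*')
exit COMMENT mode (now at pos=25)
pos=25: enter COMMENT mode (saw '/*')
exit COMMENT mode (now at pos=35)
pos=36: emit ID 'y' (now at pos=37)
DONE. 6 tokens: [SEMI, EQ, STR, ID, STAR, ID]

Answer: SEMI EQ STR ID STAR ID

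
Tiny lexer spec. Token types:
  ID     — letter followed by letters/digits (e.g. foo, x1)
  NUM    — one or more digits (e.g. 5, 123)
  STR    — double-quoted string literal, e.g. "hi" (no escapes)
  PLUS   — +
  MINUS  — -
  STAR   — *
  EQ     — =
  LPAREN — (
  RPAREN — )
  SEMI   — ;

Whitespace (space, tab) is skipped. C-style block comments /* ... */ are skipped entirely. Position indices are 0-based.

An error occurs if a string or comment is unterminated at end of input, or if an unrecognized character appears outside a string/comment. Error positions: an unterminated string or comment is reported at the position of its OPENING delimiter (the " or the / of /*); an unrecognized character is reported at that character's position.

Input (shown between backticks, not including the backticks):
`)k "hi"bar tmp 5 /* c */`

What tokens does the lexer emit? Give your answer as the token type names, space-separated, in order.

Answer: RPAREN ID STR ID ID NUM

Derivation:
pos=0: emit RPAREN ')'
pos=1: emit ID 'k' (now at pos=2)
pos=3: enter STRING mode
pos=3: emit STR "hi" (now at pos=7)
pos=7: emit ID 'bar' (now at pos=10)
pos=11: emit ID 'tmp' (now at pos=14)
pos=15: emit NUM '5' (now at pos=16)
pos=17: enter COMMENT mode (saw '/*')
exit COMMENT mode (now at pos=24)
DONE. 6 tokens: [RPAREN, ID, STR, ID, ID, NUM]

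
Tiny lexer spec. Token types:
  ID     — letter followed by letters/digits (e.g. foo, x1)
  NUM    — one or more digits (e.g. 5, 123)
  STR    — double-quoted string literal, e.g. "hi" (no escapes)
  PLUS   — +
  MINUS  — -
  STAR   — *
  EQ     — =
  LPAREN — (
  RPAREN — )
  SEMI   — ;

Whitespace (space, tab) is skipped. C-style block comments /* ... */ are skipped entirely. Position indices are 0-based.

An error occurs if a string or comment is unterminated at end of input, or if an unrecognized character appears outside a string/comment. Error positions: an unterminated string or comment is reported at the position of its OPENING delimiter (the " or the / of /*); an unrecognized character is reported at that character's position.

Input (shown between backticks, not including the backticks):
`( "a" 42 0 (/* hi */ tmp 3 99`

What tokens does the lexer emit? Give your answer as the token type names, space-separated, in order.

pos=0: emit LPAREN '('
pos=2: enter STRING mode
pos=2: emit STR "a" (now at pos=5)
pos=6: emit NUM '42' (now at pos=8)
pos=9: emit NUM '0' (now at pos=10)
pos=11: emit LPAREN '('
pos=12: enter COMMENT mode (saw '/*')
exit COMMENT mode (now at pos=20)
pos=21: emit ID 'tmp' (now at pos=24)
pos=25: emit NUM '3' (now at pos=26)
pos=27: emit NUM '99' (now at pos=29)
DONE. 8 tokens: [LPAREN, STR, NUM, NUM, LPAREN, ID, NUM, NUM]

Answer: LPAREN STR NUM NUM LPAREN ID NUM NUM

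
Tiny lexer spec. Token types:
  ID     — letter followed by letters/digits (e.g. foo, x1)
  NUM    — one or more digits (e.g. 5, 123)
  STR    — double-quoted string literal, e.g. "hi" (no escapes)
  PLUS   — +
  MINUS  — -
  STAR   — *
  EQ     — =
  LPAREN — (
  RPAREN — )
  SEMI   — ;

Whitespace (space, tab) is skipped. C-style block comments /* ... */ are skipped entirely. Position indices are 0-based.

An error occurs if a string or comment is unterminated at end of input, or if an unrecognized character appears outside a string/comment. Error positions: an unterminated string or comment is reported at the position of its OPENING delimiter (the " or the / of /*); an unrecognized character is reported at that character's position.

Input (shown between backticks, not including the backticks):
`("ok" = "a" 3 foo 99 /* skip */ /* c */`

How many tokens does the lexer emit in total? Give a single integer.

pos=0: emit LPAREN '('
pos=1: enter STRING mode
pos=1: emit STR "ok" (now at pos=5)
pos=6: emit EQ '='
pos=8: enter STRING mode
pos=8: emit STR "a" (now at pos=11)
pos=12: emit NUM '3' (now at pos=13)
pos=14: emit ID 'foo' (now at pos=17)
pos=18: emit NUM '99' (now at pos=20)
pos=21: enter COMMENT mode (saw '/*')
exit COMMENT mode (now at pos=31)
pos=32: enter COMMENT mode (saw '/*')
exit COMMENT mode (now at pos=39)
DONE. 7 tokens: [LPAREN, STR, EQ, STR, NUM, ID, NUM]

Answer: 7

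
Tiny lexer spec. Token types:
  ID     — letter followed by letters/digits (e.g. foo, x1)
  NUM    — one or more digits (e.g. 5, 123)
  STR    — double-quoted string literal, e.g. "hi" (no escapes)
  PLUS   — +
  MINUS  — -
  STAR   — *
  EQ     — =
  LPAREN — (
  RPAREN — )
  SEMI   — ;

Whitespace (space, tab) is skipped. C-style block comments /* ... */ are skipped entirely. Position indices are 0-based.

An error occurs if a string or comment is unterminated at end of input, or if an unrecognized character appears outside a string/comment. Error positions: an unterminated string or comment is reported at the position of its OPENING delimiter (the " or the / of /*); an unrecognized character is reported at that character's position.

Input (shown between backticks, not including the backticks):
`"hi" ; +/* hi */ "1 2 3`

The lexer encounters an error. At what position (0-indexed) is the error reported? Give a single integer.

Answer: 17

Derivation:
pos=0: enter STRING mode
pos=0: emit STR "hi" (now at pos=4)
pos=5: emit SEMI ';'
pos=7: emit PLUS '+'
pos=8: enter COMMENT mode (saw '/*')
exit COMMENT mode (now at pos=16)
pos=17: enter STRING mode
pos=17: ERROR — unterminated string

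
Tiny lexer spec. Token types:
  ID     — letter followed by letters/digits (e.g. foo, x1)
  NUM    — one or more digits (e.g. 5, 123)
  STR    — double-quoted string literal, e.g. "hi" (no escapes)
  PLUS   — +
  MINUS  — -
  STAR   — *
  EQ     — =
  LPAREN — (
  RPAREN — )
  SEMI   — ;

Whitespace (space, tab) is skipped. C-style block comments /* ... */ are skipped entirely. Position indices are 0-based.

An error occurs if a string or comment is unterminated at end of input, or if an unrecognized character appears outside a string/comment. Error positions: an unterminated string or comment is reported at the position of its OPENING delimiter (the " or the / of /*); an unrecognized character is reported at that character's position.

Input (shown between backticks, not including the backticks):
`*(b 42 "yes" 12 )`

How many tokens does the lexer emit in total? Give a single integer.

pos=0: emit STAR '*'
pos=1: emit LPAREN '('
pos=2: emit ID 'b' (now at pos=3)
pos=4: emit NUM '42' (now at pos=6)
pos=7: enter STRING mode
pos=7: emit STR "yes" (now at pos=12)
pos=13: emit NUM '12' (now at pos=15)
pos=16: emit RPAREN ')'
DONE. 7 tokens: [STAR, LPAREN, ID, NUM, STR, NUM, RPAREN]

Answer: 7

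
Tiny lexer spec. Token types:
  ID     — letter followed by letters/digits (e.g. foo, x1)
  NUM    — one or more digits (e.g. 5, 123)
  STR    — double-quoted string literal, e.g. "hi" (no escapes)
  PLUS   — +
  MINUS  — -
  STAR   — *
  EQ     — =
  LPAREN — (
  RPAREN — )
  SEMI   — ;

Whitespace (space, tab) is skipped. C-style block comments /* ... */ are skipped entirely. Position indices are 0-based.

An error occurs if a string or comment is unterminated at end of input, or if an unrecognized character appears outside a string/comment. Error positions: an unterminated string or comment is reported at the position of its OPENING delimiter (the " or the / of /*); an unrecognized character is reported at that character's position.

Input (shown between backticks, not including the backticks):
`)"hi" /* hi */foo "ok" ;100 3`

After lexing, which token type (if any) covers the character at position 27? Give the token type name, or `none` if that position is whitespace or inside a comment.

pos=0: emit RPAREN ')'
pos=1: enter STRING mode
pos=1: emit STR "hi" (now at pos=5)
pos=6: enter COMMENT mode (saw '/*')
exit COMMENT mode (now at pos=14)
pos=14: emit ID 'foo' (now at pos=17)
pos=18: enter STRING mode
pos=18: emit STR "ok" (now at pos=22)
pos=23: emit SEMI ';'
pos=24: emit NUM '100' (now at pos=27)
pos=28: emit NUM '3' (now at pos=29)
DONE. 7 tokens: [RPAREN, STR, ID, STR, SEMI, NUM, NUM]
Position 27: char is ' ' -> none

Answer: none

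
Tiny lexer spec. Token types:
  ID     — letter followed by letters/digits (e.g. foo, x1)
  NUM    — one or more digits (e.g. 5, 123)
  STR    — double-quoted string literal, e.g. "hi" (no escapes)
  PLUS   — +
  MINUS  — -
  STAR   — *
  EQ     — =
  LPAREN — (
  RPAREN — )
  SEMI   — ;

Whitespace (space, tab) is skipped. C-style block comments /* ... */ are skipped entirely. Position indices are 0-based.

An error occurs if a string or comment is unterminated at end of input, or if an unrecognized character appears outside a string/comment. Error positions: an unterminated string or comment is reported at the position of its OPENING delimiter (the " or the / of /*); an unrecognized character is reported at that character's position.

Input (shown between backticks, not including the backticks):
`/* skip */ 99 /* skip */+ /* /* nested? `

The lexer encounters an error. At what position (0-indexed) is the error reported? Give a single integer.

pos=0: enter COMMENT mode (saw '/*')
exit COMMENT mode (now at pos=10)
pos=11: emit NUM '99' (now at pos=13)
pos=14: enter COMMENT mode (saw '/*')
exit COMMENT mode (now at pos=24)
pos=24: emit PLUS '+'
pos=26: enter COMMENT mode (saw '/*')
pos=26: ERROR — unterminated comment (reached EOF)

Answer: 26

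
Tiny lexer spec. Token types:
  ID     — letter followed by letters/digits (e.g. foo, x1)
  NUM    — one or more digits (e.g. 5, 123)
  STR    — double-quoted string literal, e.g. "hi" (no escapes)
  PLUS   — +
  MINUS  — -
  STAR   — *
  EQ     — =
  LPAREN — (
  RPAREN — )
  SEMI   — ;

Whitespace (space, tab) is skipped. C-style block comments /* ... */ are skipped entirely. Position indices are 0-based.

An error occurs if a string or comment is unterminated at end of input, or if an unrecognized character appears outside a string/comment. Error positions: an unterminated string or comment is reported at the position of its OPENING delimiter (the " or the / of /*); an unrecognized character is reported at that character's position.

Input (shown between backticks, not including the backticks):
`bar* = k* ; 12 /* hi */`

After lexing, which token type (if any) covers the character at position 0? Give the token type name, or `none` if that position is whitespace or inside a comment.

pos=0: emit ID 'bar' (now at pos=3)
pos=3: emit STAR '*'
pos=5: emit EQ '='
pos=7: emit ID 'k' (now at pos=8)
pos=8: emit STAR '*'
pos=10: emit SEMI ';'
pos=12: emit NUM '12' (now at pos=14)
pos=15: enter COMMENT mode (saw '/*')
exit COMMENT mode (now at pos=23)
DONE. 7 tokens: [ID, STAR, EQ, ID, STAR, SEMI, NUM]
Position 0: char is 'b' -> ID

Answer: ID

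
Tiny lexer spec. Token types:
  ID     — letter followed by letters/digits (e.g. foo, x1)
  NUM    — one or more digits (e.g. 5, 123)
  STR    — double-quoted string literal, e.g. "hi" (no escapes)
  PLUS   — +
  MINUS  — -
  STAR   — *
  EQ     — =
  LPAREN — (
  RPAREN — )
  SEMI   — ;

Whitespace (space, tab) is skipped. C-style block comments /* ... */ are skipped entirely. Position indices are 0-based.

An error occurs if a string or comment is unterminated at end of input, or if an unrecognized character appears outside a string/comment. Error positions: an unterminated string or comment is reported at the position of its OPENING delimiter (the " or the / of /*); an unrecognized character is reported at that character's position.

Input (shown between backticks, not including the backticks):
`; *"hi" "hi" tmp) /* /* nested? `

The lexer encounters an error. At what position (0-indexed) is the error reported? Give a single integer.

Answer: 18

Derivation:
pos=0: emit SEMI ';'
pos=2: emit STAR '*'
pos=3: enter STRING mode
pos=3: emit STR "hi" (now at pos=7)
pos=8: enter STRING mode
pos=8: emit STR "hi" (now at pos=12)
pos=13: emit ID 'tmp' (now at pos=16)
pos=16: emit RPAREN ')'
pos=18: enter COMMENT mode (saw '/*')
pos=18: ERROR — unterminated comment (reached EOF)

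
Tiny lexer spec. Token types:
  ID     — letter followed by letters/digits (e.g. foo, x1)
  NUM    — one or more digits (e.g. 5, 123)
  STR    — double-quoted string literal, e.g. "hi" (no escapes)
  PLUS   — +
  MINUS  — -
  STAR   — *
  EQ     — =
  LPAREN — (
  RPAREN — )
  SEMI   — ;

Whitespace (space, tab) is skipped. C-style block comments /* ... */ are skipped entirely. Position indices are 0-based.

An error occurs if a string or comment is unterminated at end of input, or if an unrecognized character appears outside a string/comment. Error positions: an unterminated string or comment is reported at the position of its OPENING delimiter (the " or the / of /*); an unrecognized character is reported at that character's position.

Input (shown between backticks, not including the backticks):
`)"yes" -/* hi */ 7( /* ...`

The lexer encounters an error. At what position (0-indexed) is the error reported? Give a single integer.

pos=0: emit RPAREN ')'
pos=1: enter STRING mode
pos=1: emit STR "yes" (now at pos=6)
pos=7: emit MINUS '-'
pos=8: enter COMMENT mode (saw '/*')
exit COMMENT mode (now at pos=16)
pos=17: emit NUM '7' (now at pos=18)
pos=18: emit LPAREN '('
pos=20: enter COMMENT mode (saw '/*')
pos=20: ERROR — unterminated comment (reached EOF)

Answer: 20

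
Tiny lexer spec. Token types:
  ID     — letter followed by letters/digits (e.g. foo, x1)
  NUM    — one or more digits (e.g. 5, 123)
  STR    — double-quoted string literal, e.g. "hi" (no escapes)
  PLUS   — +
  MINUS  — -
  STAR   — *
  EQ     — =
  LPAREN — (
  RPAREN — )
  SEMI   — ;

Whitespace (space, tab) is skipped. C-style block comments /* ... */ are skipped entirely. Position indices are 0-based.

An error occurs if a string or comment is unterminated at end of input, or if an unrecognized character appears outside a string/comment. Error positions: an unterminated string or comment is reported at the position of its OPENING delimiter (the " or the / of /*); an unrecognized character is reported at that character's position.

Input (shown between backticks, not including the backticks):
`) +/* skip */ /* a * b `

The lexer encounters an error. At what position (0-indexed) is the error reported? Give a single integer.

pos=0: emit RPAREN ')'
pos=2: emit PLUS '+'
pos=3: enter COMMENT mode (saw '/*')
exit COMMENT mode (now at pos=13)
pos=14: enter COMMENT mode (saw '/*')
pos=14: ERROR — unterminated comment (reached EOF)

Answer: 14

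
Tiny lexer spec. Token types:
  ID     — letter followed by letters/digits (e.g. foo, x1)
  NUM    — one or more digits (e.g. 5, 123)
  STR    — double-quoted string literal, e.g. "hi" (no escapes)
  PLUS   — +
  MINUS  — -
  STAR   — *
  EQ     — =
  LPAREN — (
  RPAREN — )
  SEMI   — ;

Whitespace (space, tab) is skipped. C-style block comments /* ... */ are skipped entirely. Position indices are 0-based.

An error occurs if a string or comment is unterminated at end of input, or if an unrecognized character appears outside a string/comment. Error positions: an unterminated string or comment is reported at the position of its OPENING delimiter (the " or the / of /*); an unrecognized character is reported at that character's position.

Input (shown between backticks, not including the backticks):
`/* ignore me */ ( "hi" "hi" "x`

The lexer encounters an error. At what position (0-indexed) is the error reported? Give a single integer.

pos=0: enter COMMENT mode (saw '/*')
exit COMMENT mode (now at pos=15)
pos=16: emit LPAREN '('
pos=18: enter STRING mode
pos=18: emit STR "hi" (now at pos=22)
pos=23: enter STRING mode
pos=23: emit STR "hi" (now at pos=27)
pos=28: enter STRING mode
pos=28: ERROR — unterminated string

Answer: 28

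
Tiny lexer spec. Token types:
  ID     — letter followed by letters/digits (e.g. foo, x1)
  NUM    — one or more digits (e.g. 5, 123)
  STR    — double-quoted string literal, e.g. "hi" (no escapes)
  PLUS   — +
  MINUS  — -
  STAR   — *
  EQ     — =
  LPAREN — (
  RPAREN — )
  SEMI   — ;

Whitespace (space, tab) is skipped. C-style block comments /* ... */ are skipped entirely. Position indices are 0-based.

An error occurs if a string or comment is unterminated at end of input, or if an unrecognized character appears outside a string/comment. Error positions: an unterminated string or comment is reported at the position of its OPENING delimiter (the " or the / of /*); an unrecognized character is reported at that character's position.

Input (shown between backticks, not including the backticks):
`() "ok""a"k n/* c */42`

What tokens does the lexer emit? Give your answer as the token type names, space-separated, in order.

pos=0: emit LPAREN '('
pos=1: emit RPAREN ')'
pos=3: enter STRING mode
pos=3: emit STR "ok" (now at pos=7)
pos=7: enter STRING mode
pos=7: emit STR "a" (now at pos=10)
pos=10: emit ID 'k' (now at pos=11)
pos=12: emit ID 'n' (now at pos=13)
pos=13: enter COMMENT mode (saw '/*')
exit COMMENT mode (now at pos=20)
pos=20: emit NUM '42' (now at pos=22)
DONE. 7 tokens: [LPAREN, RPAREN, STR, STR, ID, ID, NUM]

Answer: LPAREN RPAREN STR STR ID ID NUM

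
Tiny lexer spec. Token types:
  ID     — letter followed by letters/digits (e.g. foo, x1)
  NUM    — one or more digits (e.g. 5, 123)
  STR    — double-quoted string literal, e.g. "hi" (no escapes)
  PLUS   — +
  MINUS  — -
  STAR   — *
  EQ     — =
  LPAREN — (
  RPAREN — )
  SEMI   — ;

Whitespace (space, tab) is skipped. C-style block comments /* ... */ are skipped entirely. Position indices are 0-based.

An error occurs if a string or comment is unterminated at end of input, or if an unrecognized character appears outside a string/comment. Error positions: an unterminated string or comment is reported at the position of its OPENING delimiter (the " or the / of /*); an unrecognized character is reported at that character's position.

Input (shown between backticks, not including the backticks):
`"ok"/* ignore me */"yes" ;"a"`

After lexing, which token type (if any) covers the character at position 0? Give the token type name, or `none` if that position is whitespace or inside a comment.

pos=0: enter STRING mode
pos=0: emit STR "ok" (now at pos=4)
pos=4: enter COMMENT mode (saw '/*')
exit COMMENT mode (now at pos=19)
pos=19: enter STRING mode
pos=19: emit STR "yes" (now at pos=24)
pos=25: emit SEMI ';'
pos=26: enter STRING mode
pos=26: emit STR "a" (now at pos=29)
DONE. 4 tokens: [STR, STR, SEMI, STR]
Position 0: char is '"' -> STR

Answer: STR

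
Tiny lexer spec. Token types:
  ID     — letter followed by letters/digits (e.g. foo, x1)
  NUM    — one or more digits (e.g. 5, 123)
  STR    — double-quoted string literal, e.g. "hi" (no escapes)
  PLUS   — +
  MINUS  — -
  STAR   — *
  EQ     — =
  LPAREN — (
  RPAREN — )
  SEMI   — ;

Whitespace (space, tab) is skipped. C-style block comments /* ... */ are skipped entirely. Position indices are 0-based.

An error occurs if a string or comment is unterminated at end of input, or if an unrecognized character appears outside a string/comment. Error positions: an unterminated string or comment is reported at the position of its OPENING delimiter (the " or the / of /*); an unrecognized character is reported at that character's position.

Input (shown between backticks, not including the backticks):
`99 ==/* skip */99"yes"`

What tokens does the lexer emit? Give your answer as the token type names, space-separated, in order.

pos=0: emit NUM '99' (now at pos=2)
pos=3: emit EQ '='
pos=4: emit EQ '='
pos=5: enter COMMENT mode (saw '/*')
exit COMMENT mode (now at pos=15)
pos=15: emit NUM '99' (now at pos=17)
pos=17: enter STRING mode
pos=17: emit STR "yes" (now at pos=22)
DONE. 5 tokens: [NUM, EQ, EQ, NUM, STR]

Answer: NUM EQ EQ NUM STR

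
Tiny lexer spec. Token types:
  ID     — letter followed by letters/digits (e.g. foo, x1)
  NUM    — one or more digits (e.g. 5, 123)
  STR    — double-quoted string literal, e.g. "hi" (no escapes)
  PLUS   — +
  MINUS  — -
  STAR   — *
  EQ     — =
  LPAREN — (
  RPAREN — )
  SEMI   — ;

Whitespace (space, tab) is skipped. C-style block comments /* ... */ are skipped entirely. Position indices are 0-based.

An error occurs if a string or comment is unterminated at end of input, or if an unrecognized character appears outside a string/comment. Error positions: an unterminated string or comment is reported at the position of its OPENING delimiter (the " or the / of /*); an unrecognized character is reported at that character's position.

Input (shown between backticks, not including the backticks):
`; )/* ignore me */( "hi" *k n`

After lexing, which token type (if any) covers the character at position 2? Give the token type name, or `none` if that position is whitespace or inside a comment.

Answer: RPAREN

Derivation:
pos=0: emit SEMI ';'
pos=2: emit RPAREN ')'
pos=3: enter COMMENT mode (saw '/*')
exit COMMENT mode (now at pos=18)
pos=18: emit LPAREN '('
pos=20: enter STRING mode
pos=20: emit STR "hi" (now at pos=24)
pos=25: emit STAR '*'
pos=26: emit ID 'k' (now at pos=27)
pos=28: emit ID 'n' (now at pos=29)
DONE. 7 tokens: [SEMI, RPAREN, LPAREN, STR, STAR, ID, ID]
Position 2: char is ')' -> RPAREN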